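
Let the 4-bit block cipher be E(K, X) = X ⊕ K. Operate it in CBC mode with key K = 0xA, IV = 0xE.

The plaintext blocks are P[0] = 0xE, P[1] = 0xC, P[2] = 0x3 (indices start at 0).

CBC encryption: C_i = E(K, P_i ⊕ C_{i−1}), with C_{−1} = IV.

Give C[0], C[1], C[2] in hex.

C[0]: P[0] ⊕ 0xE = 0x0; E(K, 0x0) = 0xA.
C[1]: P[1] ⊕ 0xA = 0x6; E(K, 0x6) = 0xC.
C[2]: P[2] ⊕ 0xC = 0xF; E(K, 0xF) = 0x5.

C[0] = 0xA, C[1] = 0xC, C[2] = 0x5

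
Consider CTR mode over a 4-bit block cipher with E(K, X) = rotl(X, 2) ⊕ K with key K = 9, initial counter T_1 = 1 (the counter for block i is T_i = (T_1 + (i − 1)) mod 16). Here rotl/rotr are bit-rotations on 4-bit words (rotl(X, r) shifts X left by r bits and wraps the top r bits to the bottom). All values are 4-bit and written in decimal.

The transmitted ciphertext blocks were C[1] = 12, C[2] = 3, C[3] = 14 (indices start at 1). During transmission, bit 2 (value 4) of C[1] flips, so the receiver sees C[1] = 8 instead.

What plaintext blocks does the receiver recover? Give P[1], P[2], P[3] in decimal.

P[1] = 5, P[2] = 2, P[3] = 11

CTR decryption: S_i = E(K, T_i) where T_i is the counter for block i; P_i = C_i ⊕ S_i.
Only C[1] changed, to 8. In CTR, a change in C_i flips the same bit in P_i only; the keystream is unaffected. Decrypting the received ciphertext:
P[1]: T = 1, S = E(K, T) = 13; 8 ⊕ 13 = 5.
P[2]: T = 2, S = E(K, T) = 1; 3 ⊕ 1 = 2.
P[3]: T = 3, S = E(K, T) = 5; 14 ⊕ 5 = 11.
Blocks that differ from the original plaintext: P[1].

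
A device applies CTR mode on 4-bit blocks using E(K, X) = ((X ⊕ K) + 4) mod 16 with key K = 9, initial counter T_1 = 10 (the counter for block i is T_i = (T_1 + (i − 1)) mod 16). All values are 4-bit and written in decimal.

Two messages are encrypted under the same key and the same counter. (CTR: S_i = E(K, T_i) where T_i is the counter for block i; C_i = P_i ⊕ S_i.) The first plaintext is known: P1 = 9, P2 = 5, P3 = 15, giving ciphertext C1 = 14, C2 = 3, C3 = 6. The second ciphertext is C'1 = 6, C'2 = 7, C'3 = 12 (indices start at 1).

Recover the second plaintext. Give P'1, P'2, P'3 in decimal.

P'1 = 1, P'2 = 1, P'3 = 5

In CTR with a reused counter, both messages share the same keystream S_i, so C_i ⊕ C'_i = P_i ⊕ P'_i and thus P'_i = P_i ⊕ C_i ⊕ C'_i.
P'1: 9 ⊕ 14 ⊕ 6 = 1.
P'2: 5 ⊕ 3 ⊕ 7 = 1.
P'3: 15 ⊕ 6 ⊕ 12 = 5.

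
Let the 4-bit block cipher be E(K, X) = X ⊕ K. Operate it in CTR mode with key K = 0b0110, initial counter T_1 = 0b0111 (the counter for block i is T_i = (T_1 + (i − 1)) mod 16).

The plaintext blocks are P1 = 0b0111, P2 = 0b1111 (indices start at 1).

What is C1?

C1 = 0b0110

CTR encryption: S_i = E(K, T_i) where T_i is the counter for block i; C_i = P_i ⊕ S_i.
C1: T = 0b0111, S = E(K, T) = 0b0001; 0b0111 ⊕ 0b0001 = 0b0110.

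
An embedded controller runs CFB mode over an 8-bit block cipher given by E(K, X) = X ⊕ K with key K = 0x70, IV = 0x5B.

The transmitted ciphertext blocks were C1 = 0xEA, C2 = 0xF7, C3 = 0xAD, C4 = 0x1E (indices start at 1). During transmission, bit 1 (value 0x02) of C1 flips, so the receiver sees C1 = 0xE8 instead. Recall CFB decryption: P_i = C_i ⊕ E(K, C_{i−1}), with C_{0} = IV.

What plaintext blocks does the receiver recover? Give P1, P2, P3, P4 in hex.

Only C1 changed, to 0xE8. In CFB, a change in C_i flips the same bit in P_i and garbles P_{i+1}. Decrypting the received ciphertext:
P1: E(K, 0x5B) = 0x2B; 0xE8 ⊕ 0x2B = 0xC3.
P2: E(K, 0xE8) = 0x98; 0xF7 ⊕ 0x98 = 0x6F.
P3: E(K, 0xF7) = 0x87; 0xAD ⊕ 0x87 = 0x2A.
P4: E(K, 0xAD) = 0xDD; 0x1E ⊕ 0xDD = 0xC3.
Blocks that differ from the original plaintext: P1, P2.

P1 = 0xC3, P2 = 0x6F, P3 = 0x2A, P4 = 0xC3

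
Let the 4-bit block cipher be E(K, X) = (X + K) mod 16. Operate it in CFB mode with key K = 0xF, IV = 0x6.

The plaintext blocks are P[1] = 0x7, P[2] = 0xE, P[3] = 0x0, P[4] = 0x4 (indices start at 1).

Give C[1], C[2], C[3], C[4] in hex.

CFB encryption: C_i = P_i ⊕ E(K, C_{i−1}), with C_{0} = IV.
C[1]: E(K, 0x6) = 0x5; 0x7 ⊕ 0x5 = 0x2.
C[2]: E(K, 0x2) = 0x1; 0xE ⊕ 0x1 = 0xF.
C[3]: E(K, 0xF) = 0xE; 0x0 ⊕ 0xE = 0xE.
C[4]: E(K, 0xE) = 0xD; 0x4 ⊕ 0xD = 0x9.

C[1] = 0x2, C[2] = 0xF, C[3] = 0xE, C[4] = 0x9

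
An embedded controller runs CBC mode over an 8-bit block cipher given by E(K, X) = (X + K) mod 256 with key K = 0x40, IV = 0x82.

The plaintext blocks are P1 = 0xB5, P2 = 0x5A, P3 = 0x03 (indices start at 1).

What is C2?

CBC encryption: C_i = E(K, P_i ⊕ C_{i−1}), with C_{0} = IV.
C1: P1 ⊕ 0x82 = 0x37; E(K, 0x37) = 0x77.
C2: P2 ⊕ 0x77 = 0x2D; E(K, 0x2D) = 0x6D.

C2 = 0x6D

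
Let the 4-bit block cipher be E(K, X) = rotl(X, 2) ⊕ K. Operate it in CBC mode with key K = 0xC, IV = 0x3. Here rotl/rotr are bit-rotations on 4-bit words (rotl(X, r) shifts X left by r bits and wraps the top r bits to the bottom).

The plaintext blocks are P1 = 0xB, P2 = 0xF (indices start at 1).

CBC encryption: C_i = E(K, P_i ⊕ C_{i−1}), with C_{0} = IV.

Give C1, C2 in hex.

C1: P1 ⊕ 0x3 = 0x8; E(K, 0x8) = 0xE.
C2: P2 ⊕ 0xE = 0x1; E(K, 0x1) = 0x8.

C1 = 0xE, C2 = 0x8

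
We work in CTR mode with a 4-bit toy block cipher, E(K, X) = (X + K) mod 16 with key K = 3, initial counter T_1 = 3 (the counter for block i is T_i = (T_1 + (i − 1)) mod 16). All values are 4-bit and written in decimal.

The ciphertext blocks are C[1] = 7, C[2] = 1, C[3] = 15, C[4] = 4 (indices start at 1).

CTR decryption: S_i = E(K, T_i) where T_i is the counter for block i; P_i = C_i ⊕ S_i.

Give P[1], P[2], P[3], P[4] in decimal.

P[1] = 1, P[2] = 6, P[3] = 7, P[4] = 13

P[1]: T = 3, S = E(K, T) = 6; 7 ⊕ 6 = 1.
P[2]: T = 4, S = E(K, T) = 7; 1 ⊕ 7 = 6.
P[3]: T = 5, S = E(K, T) = 8; 15 ⊕ 8 = 7.
P[4]: T = 6, S = E(K, T) = 9; 4 ⊕ 9 = 13.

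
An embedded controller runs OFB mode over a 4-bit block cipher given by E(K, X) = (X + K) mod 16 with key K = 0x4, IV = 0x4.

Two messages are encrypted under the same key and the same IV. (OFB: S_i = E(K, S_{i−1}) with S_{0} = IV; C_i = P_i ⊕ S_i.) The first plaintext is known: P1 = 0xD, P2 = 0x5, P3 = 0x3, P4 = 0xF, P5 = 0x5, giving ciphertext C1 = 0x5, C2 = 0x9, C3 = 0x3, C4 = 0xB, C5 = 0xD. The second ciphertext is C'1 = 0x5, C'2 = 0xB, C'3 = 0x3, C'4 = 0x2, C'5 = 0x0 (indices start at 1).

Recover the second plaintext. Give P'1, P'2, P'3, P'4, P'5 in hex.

In OFB with a reused IV, both messages share the same keystream S_i, so C_i ⊕ C'_i = P_i ⊕ P'_i and thus P'_i = P_i ⊕ C_i ⊕ C'_i.
P'1: 0xD ⊕ 0x5 ⊕ 0x5 = 0xD.
P'2: 0x5 ⊕ 0x9 ⊕ 0xB = 0x7.
P'3: 0x3 ⊕ 0x3 ⊕ 0x3 = 0x3.
P'4: 0xF ⊕ 0xB ⊕ 0x2 = 0x6.
P'5: 0x5 ⊕ 0xD ⊕ 0x0 = 0x8.

P'1 = 0xD, P'2 = 0x7, P'3 = 0x3, P'4 = 0x6, P'5 = 0x8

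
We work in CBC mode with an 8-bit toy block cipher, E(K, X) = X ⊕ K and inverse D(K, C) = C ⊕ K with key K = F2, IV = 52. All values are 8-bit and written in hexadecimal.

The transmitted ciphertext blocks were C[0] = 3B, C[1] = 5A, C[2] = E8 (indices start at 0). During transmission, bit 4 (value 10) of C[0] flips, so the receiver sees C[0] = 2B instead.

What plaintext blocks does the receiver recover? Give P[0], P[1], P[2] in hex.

P[0] = 8B, P[1] = 83, P[2] = 40

CBC decryption: P_i = D(K, C_i) ⊕ C_{i−1}, with C_{−1} = IV.
Only C[0] changed, to 2B. In CBC, a change in C_i garbles P_i and flips the same bit in P_{i+1}. Decrypting the received ciphertext:
P[0]: D(K, 2B) = D9; D9 ⊕ 52 = 8B.
P[1]: D(K, 5A) = A8; A8 ⊕ 2B = 83.
P[2]: D(K, E8) = 1A; 1A ⊕ 5A = 40.
Blocks that differ from the original plaintext: P[0], P[1].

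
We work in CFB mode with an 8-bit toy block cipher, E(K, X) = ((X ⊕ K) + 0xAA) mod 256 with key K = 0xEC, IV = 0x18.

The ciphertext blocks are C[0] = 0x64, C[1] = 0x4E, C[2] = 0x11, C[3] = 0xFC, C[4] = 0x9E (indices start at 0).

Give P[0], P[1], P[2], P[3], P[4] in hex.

P[0] = 0xFA, P[1] = 0x7C, P[2] = 0x5D, P[3] = 0x5B, P[4] = 0x24

CFB decryption: P_i = C_i ⊕ E(K, C_{i−1}), with C_{−1} = IV.
P[0]: E(K, 0x18) = 0x9E; 0x64 ⊕ 0x9E = 0xFA.
P[1]: E(K, 0x64) = 0x32; 0x4E ⊕ 0x32 = 0x7C.
P[2]: E(K, 0x4E) = 0x4C; 0x11 ⊕ 0x4C = 0x5D.
P[3]: E(K, 0x11) = 0xA7; 0xFC ⊕ 0xA7 = 0x5B.
P[4]: E(K, 0xFC) = 0xBA; 0x9E ⊕ 0xBA = 0x24.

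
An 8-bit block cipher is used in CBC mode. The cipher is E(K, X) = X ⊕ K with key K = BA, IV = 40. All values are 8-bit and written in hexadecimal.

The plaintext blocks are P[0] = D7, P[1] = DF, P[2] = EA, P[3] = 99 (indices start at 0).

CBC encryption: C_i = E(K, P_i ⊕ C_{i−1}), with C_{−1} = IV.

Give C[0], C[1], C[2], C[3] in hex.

C[0]: P[0] ⊕ 40 = 97; E(K, 97) = 2D.
C[1]: P[1] ⊕ 2D = F2; E(K, F2) = 48.
C[2]: P[2] ⊕ 48 = A2; E(K, A2) = 18.
C[3]: P[3] ⊕ 18 = 81; E(K, 81) = 3B.

C[0] = 2D, C[1] = 48, C[2] = 18, C[3] = 3B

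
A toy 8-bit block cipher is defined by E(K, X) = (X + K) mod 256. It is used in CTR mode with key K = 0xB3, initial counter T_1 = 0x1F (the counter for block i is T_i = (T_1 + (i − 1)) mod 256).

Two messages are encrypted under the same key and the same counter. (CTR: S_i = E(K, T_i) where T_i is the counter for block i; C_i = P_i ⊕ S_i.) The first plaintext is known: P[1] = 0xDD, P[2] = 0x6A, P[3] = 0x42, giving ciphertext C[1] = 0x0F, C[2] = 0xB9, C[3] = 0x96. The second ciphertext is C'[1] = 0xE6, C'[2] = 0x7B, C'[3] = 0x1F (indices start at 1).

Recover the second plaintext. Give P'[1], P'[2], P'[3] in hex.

In CTR with a reused counter, both messages share the same keystream S_i, so C_i ⊕ C'_i = P_i ⊕ P'_i and thus P'_i = P_i ⊕ C_i ⊕ C'_i.
P'[1]: 0xDD ⊕ 0x0F ⊕ 0xE6 = 0x34.
P'[2]: 0x6A ⊕ 0xB9 ⊕ 0x7B = 0xA8.
P'[3]: 0x42 ⊕ 0x96 ⊕ 0x1F = 0xCB.

P'[1] = 0x34, P'[2] = 0xA8, P'[3] = 0xCB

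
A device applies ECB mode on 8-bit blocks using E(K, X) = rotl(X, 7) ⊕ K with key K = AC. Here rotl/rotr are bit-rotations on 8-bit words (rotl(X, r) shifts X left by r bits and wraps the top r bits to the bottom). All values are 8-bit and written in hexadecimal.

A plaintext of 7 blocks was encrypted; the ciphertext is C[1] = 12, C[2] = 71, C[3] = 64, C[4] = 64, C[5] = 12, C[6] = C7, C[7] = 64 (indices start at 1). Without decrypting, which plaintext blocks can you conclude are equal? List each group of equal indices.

P[1] = P[5]; P[3] = P[4] = P[7]

ECB encrypts each block independently with the same key, so equal ciphertext blocks imply equal plaintext blocks.
C[1] = C[5] = 12, so P[1] = P[5].
C[3] = C[4] = C[7] = 64, so P[3] = P[4] = P[7].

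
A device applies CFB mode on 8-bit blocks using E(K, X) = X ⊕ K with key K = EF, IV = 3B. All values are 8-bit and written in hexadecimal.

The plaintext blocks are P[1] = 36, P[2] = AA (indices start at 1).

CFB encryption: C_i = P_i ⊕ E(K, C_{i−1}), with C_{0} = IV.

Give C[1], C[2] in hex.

C[1]: E(K, 3B) = D4; 36 ⊕ D4 = E2.
C[2]: E(K, E2) = 0D; AA ⊕ 0D = A7.

C[1] = E2, C[2] = A7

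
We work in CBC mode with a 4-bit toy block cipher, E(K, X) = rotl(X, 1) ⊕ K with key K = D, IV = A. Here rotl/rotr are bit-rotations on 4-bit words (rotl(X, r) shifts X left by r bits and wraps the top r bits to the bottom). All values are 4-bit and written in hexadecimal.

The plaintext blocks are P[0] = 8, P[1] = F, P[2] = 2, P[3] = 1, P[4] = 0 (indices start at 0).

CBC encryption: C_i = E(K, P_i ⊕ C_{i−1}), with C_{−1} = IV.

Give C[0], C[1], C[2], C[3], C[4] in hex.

C[0] = 9, C[1] = 1, C[2] = B, C[3] = 8, C[4] = C

C[0]: P[0] ⊕ A = 2; E(K, 2) = 9.
C[1]: P[1] ⊕ 9 = 6; E(K, 6) = 1.
C[2]: P[2] ⊕ 1 = 3; E(K, 3) = B.
C[3]: P[3] ⊕ B = A; E(K, A) = 8.
C[4]: P[4] ⊕ 8 = 8; E(K, 8) = C.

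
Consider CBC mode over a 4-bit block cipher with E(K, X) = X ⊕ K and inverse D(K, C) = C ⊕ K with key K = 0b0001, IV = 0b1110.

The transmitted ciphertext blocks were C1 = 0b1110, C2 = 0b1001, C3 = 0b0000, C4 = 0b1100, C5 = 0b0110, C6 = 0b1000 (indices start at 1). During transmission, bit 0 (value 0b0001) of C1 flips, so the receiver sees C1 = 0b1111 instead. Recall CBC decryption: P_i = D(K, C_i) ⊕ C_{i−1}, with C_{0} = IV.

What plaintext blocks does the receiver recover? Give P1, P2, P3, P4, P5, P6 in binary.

P1 = 0b0000, P2 = 0b0111, P3 = 0b1000, P4 = 0b1101, P5 = 0b1011, P6 = 0b1111

Only C1 changed, to 0b1111. In CBC, a change in C_i garbles P_i and flips the same bit in P_{i+1}. Decrypting the received ciphertext:
P1: D(K, 0b1111) = 0b1110; 0b1110 ⊕ 0b1110 = 0b0000.
P2: D(K, 0b1001) = 0b1000; 0b1000 ⊕ 0b1111 = 0b0111.
P3: D(K, 0b0000) = 0b0001; 0b0001 ⊕ 0b1001 = 0b1000.
P4: D(K, 0b1100) = 0b1101; 0b1101 ⊕ 0b0000 = 0b1101.
P5: D(K, 0b0110) = 0b0111; 0b0111 ⊕ 0b1100 = 0b1011.
P6: D(K, 0b1000) = 0b1001; 0b1001 ⊕ 0b0110 = 0b1111.
Blocks that differ from the original plaintext: P1, P2.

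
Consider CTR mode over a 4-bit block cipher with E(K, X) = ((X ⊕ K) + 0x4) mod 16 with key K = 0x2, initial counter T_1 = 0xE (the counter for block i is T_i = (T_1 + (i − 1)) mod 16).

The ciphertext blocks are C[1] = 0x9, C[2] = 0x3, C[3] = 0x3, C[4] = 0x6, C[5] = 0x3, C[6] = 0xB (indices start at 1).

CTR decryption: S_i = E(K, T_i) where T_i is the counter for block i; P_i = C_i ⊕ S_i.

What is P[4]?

P[4] = 0x1

P[4]: T = 0x1, S = E(K, T) = 0x7; 0x6 ⊕ 0x7 = 0x1.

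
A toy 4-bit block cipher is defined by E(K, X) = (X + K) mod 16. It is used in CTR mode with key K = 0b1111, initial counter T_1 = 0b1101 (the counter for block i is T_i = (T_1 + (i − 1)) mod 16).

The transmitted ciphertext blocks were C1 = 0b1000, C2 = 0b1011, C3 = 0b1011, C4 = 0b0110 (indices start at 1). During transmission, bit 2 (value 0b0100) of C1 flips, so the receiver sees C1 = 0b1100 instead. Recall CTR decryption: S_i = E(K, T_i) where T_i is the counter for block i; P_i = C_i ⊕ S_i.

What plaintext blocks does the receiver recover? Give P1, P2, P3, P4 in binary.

P1 = 0b0000, P2 = 0b0110, P3 = 0b0101, P4 = 0b1001

Only C1 changed, to 0b1100. In CTR, a change in C_i flips the same bit in P_i only; the keystream is unaffected. Decrypting the received ciphertext:
P1: T = 0b1101, S = E(K, T) = 0b1100; 0b1100 ⊕ 0b1100 = 0b0000.
P2: T = 0b1110, S = E(K, T) = 0b1101; 0b1011 ⊕ 0b1101 = 0b0110.
P3: T = 0b1111, S = E(K, T) = 0b1110; 0b1011 ⊕ 0b1110 = 0b0101.
P4: T = 0b0000, S = E(K, T) = 0b1111; 0b0110 ⊕ 0b1111 = 0b1001.
Blocks that differ from the original plaintext: P1.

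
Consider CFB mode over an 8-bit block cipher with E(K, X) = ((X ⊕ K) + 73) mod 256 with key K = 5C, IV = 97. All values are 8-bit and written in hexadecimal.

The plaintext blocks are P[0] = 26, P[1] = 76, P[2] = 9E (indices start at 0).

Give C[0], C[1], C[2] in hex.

C[0] = 18, C[1] = C1, C[2] = 8E

CFB encryption: C_i = P_i ⊕ E(K, C_{i−1}), with C_{−1} = IV.
C[0]: E(K, 97) = 3E; 26 ⊕ 3E = 18.
C[1]: E(K, 18) = B7; 76 ⊕ B7 = C1.
C[2]: E(K, C1) = 10; 9E ⊕ 10 = 8E.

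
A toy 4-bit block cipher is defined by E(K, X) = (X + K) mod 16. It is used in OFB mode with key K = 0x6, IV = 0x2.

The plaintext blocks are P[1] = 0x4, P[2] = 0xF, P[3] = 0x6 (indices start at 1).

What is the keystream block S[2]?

OFB encryption: S_i = E(K, S_{i−1}) with S_{0} = IV; C_i = P_i ⊕ S_i.
C[1]: S = E(K, 0x2) = 0x8; 0x4 ⊕ 0x8 = 0xC.
C[2]: S = E(K, 0x8) = 0xE; 0xF ⊕ 0xE = 0x1.
So S[2] = 0xE.

0xE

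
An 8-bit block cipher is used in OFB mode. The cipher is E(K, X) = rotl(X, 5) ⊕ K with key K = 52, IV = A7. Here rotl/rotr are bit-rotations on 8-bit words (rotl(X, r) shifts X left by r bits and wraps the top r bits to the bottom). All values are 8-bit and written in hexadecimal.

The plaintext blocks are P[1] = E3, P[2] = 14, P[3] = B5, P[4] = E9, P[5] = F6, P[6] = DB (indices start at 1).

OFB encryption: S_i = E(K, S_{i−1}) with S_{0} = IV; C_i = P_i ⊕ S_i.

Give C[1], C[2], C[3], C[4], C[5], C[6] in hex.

C[1]: S = E(K, A7) = A6; E3 ⊕ A6 = 45.
C[2]: S = E(K, A6) = 86; 14 ⊕ 86 = 92.
C[3]: S = E(K, 86) = 82; B5 ⊕ 82 = 37.
C[4]: S = E(K, 82) = 02; E9 ⊕ 02 = EB.
C[5]: S = E(K, 02) = 12; F6 ⊕ 12 = E4.
C[6]: S = E(K, 12) = 10; DB ⊕ 10 = CB.

C[1] = 45, C[2] = 92, C[3] = 37, C[4] = EB, C[5] = E4, C[6] = CB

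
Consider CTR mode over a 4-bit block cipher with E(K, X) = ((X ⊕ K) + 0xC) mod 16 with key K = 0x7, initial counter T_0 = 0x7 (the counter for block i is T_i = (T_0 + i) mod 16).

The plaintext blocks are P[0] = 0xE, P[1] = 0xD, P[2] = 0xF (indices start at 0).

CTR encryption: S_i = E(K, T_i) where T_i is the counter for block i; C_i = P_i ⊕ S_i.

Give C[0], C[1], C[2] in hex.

C[0]: T = 0x7, S = E(K, T) = 0xC; 0xE ⊕ 0xC = 0x2.
C[1]: T = 0x8, S = E(K, T) = 0xB; 0xD ⊕ 0xB = 0x6.
C[2]: T = 0x9, S = E(K, T) = 0xA; 0xF ⊕ 0xA = 0x5.

C[0] = 0x2, C[1] = 0x6, C[2] = 0x5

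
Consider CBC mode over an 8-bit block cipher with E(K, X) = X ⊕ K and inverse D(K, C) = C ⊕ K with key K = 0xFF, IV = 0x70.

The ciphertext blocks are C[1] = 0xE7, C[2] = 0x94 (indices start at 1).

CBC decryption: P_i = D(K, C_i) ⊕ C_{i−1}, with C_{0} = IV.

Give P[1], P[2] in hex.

P[1] = 0x68, P[2] = 0x8C

P[1]: D(K, 0xE7) = 0x18; 0x18 ⊕ 0x70 = 0x68.
P[2]: D(K, 0x94) = 0x6B; 0x6B ⊕ 0xE7 = 0x8C.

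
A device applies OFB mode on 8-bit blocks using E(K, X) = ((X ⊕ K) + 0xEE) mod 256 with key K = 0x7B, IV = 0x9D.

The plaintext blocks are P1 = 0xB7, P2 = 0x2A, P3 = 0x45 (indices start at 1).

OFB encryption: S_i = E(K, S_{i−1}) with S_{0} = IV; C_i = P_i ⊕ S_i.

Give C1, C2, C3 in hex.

C1 = 0x63, C2 = 0xB7, C3 = 0x91

C1: S = E(K, 0x9D) = 0xD4; 0xB7 ⊕ 0xD4 = 0x63.
C2: S = E(K, 0xD4) = 0x9D; 0x2A ⊕ 0x9D = 0xB7.
C3: S = E(K, 0x9D) = 0xD4; 0x45 ⊕ 0xD4 = 0x91.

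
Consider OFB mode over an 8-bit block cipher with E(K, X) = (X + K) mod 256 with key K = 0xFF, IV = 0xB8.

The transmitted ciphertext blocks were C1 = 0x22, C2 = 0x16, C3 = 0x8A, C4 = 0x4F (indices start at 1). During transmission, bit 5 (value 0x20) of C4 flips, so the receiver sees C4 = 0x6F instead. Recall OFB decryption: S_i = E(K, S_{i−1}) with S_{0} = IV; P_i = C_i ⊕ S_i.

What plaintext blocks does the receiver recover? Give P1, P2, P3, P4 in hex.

P1 = 0x95, P2 = 0xA0, P3 = 0x3F, P4 = 0xDB

Only C4 changed, to 0x6F. In OFB, a change in C_i flips the same bit in P_i only; the keystream is unaffected. Decrypting the received ciphertext:
P1: S = E(K, 0xB8) = 0xB7; 0x22 ⊕ 0xB7 = 0x95.
P2: S = E(K, 0xB7) = 0xB6; 0x16 ⊕ 0xB6 = 0xA0.
P3: S = E(K, 0xB6) = 0xB5; 0x8A ⊕ 0xB5 = 0x3F.
P4: S = E(K, 0xB5) = 0xB4; 0x6F ⊕ 0xB4 = 0xDB.
Blocks that differ from the original plaintext: P4.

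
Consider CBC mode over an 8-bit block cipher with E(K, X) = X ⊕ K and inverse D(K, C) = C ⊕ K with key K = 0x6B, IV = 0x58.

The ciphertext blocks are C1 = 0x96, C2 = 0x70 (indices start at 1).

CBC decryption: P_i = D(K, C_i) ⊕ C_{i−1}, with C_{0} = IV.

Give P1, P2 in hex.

P1 = 0xA5, P2 = 0x8D

P1: D(K, 0x96) = 0xFD; 0xFD ⊕ 0x58 = 0xA5.
P2: D(K, 0x70) = 0x1B; 0x1B ⊕ 0x96 = 0x8D.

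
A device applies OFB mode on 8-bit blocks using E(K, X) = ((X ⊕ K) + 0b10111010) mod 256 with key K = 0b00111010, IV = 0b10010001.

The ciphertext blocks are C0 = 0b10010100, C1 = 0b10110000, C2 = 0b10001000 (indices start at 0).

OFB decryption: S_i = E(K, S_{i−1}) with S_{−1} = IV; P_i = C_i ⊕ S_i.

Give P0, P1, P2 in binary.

P0: S = E(K, 0b10010001) = 0b01100101; 0b10010100 ⊕ 0b01100101 = 0b11110001.
P1: S = E(K, 0b01100101) = 0b00011001; 0b10110000 ⊕ 0b00011001 = 0b10101001.
P2: S = E(K, 0b00011001) = 0b11011101; 0b10001000 ⊕ 0b11011101 = 0b01010101.

P0 = 0b11110001, P1 = 0b10101001, P2 = 0b01010101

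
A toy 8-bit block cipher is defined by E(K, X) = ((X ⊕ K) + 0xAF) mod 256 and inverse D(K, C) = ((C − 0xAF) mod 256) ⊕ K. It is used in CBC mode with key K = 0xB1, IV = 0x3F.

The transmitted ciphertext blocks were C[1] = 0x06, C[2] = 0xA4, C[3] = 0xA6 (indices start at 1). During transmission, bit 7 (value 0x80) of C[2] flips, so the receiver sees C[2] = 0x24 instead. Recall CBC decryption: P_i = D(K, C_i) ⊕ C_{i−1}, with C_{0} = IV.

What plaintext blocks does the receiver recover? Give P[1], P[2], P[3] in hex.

Only C[2] changed, to 0x24. In CBC, a change in C_i garbles P_i and flips the same bit in P_{i+1}. Decrypting the received ciphertext:
P[1]: D(K, 0x06) = 0xE6; 0xE6 ⊕ 0x3F = 0xD9.
P[2]: D(K, 0x24) = 0xC4; 0xC4 ⊕ 0x06 = 0xC2.
P[3]: D(K, 0xA6) = 0x46; 0x46 ⊕ 0x24 = 0x62.
Blocks that differ from the original plaintext: P[2], P[3].

P[1] = 0xD9, P[2] = 0xC2, P[3] = 0x62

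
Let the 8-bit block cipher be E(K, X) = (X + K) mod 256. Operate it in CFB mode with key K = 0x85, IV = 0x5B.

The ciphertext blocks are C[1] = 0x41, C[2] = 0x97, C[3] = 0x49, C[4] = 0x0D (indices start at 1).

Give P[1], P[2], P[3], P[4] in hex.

P[1] = 0xA1, P[2] = 0x51, P[3] = 0x55, P[4] = 0xC3

CFB decryption: P_i = C_i ⊕ E(K, C_{i−1}), with C_{0} = IV.
P[1]: E(K, 0x5B) = 0xE0; 0x41 ⊕ 0xE0 = 0xA1.
P[2]: E(K, 0x41) = 0xC6; 0x97 ⊕ 0xC6 = 0x51.
P[3]: E(K, 0x97) = 0x1C; 0x49 ⊕ 0x1C = 0x55.
P[4]: E(K, 0x49) = 0xCE; 0x0D ⊕ 0xCE = 0xC3.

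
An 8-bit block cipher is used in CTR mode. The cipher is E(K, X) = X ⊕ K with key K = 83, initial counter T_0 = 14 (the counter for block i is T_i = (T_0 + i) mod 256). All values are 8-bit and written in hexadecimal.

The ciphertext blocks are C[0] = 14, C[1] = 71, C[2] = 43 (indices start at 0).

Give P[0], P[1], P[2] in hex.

P[0] = 83, P[1] = E7, P[2] = D6

CTR decryption: S_i = E(K, T_i) where T_i is the counter for block i; P_i = C_i ⊕ S_i.
P[0]: T = 14, S = E(K, T) = 97; 14 ⊕ 97 = 83.
P[1]: T = 15, S = E(K, T) = 96; 71 ⊕ 96 = E7.
P[2]: T = 16, S = E(K, T) = 95; 43 ⊕ 95 = D6.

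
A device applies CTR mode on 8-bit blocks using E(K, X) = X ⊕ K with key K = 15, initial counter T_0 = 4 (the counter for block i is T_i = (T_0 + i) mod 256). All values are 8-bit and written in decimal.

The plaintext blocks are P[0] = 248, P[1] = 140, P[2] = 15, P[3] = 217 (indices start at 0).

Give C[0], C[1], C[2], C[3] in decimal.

CTR encryption: S_i = E(K, T_i) where T_i is the counter for block i; C_i = P_i ⊕ S_i.
C[0]: T = 4, S = E(K, T) = 11; 248 ⊕ 11 = 243.
C[1]: T = 5, S = E(K, T) = 10; 140 ⊕ 10 = 134.
C[2]: T = 6, S = E(K, T) = 9; 15 ⊕ 9 = 6.
C[3]: T = 7, S = E(K, T) = 8; 217 ⊕ 8 = 209.

C[0] = 243, C[1] = 134, C[2] = 6, C[3] = 209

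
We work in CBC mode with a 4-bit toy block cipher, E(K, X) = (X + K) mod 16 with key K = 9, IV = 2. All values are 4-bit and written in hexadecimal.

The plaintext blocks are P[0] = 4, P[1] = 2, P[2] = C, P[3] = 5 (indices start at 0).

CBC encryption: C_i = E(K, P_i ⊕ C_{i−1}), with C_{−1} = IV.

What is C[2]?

C[2] = 3

C[0]: P[0] ⊕ 2 = 6; E(K, 6) = F.
C[1]: P[1] ⊕ F = D; E(K, D) = 6.
C[2]: P[2] ⊕ 6 = A; E(K, A) = 3.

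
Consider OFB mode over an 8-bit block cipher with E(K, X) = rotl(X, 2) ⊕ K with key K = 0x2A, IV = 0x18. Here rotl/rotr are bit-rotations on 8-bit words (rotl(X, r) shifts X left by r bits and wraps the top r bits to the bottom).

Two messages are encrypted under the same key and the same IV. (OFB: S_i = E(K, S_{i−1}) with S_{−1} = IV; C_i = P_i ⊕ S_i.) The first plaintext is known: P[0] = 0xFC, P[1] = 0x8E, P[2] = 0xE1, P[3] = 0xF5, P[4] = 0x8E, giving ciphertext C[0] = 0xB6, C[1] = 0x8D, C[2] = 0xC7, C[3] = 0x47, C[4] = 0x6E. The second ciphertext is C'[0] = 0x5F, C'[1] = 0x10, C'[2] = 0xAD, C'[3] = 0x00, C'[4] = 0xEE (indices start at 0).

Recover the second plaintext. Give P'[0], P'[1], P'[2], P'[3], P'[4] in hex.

In OFB with a reused IV, both messages share the same keystream S_i, so C_i ⊕ C'_i = P_i ⊕ P'_i and thus P'_i = P_i ⊕ C_i ⊕ C'_i.
P'[0]: 0xFC ⊕ 0xB6 ⊕ 0x5F = 0x15.
P'[1]: 0x8E ⊕ 0x8D ⊕ 0x10 = 0x13.
P'[2]: 0xE1 ⊕ 0xC7 ⊕ 0xAD = 0x8B.
P'[3]: 0xF5 ⊕ 0x47 ⊕ 0x00 = 0xB2.
P'[4]: 0x8E ⊕ 0x6E ⊕ 0xEE = 0x0E.

P'[0] = 0x15, P'[1] = 0x13, P'[2] = 0x8B, P'[3] = 0xB2, P'[4] = 0x0E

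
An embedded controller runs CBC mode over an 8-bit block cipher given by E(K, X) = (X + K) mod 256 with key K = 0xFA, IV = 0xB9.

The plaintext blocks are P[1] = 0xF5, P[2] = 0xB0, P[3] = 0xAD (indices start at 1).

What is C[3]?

C[3] = 0x57

CBC encryption: C_i = E(K, P_i ⊕ C_{i−1}), with C_{0} = IV.
C[1]: P[1] ⊕ 0xB9 = 0x4C; E(K, 0x4C) = 0x46.
C[2]: P[2] ⊕ 0x46 = 0xF6; E(K, 0xF6) = 0xF0.
C[3]: P[3] ⊕ 0xF0 = 0x5D; E(K, 0x5D) = 0x57.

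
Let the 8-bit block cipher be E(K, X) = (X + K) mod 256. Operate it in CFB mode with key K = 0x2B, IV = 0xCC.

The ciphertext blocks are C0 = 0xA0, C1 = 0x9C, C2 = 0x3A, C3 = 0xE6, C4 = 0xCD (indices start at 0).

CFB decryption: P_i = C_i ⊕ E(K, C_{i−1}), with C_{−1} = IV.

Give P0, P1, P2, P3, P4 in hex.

P0 = 0x57, P1 = 0x57, P2 = 0xFD, P3 = 0x83, P4 = 0xDC

P0: E(K, 0xCC) = 0xF7; 0xA0 ⊕ 0xF7 = 0x57.
P1: E(K, 0xA0) = 0xCB; 0x9C ⊕ 0xCB = 0x57.
P2: E(K, 0x9C) = 0xC7; 0x3A ⊕ 0xC7 = 0xFD.
P3: E(K, 0x3A) = 0x65; 0xE6 ⊕ 0x65 = 0x83.
P4: E(K, 0xE6) = 0x11; 0xCD ⊕ 0x11 = 0xDC.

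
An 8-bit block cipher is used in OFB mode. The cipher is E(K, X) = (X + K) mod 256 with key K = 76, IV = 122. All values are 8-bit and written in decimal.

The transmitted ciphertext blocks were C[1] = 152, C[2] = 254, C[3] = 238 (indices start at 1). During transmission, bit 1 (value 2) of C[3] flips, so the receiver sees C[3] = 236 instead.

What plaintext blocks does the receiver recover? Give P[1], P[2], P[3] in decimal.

P[1] = 94, P[2] = 236, P[3] = 178

OFB decryption: S_i = E(K, S_{i−1}) with S_{0} = IV; P_i = C_i ⊕ S_i.
Only C[3] changed, to 236. In OFB, a change in C_i flips the same bit in P_i only; the keystream is unaffected. Decrypting the received ciphertext:
P[1]: S = E(K, 122) = 198; 152 ⊕ 198 = 94.
P[2]: S = E(K, 198) = 18; 254 ⊕ 18 = 236.
P[3]: S = E(K, 18) = 94; 236 ⊕ 94 = 178.
Blocks that differ from the original plaintext: P[3].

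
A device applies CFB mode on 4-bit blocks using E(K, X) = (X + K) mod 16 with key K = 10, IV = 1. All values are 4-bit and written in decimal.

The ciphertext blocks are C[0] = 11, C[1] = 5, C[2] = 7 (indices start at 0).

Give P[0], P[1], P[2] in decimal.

P[0] = 0, P[1] = 0, P[2] = 8

CFB decryption: P_i = C_i ⊕ E(K, C_{i−1}), with C_{−1} = IV.
P[0]: E(K, 1) = 11; 11 ⊕ 11 = 0.
P[1]: E(K, 11) = 5; 5 ⊕ 5 = 0.
P[2]: E(K, 5) = 15; 7 ⊕ 15 = 8.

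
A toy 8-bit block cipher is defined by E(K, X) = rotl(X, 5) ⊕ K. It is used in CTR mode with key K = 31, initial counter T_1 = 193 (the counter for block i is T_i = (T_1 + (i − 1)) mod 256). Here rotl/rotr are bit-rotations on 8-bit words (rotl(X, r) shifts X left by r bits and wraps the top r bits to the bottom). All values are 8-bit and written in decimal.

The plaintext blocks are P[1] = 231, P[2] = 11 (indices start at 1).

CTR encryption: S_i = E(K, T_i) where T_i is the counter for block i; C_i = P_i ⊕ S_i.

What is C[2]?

C[1]: T = 193, S = E(K, T) = 39; 231 ⊕ 39 = 192.
C[2]: T = 194, S = E(K, T) = 71; 11 ⊕ 71 = 76.

C[2] = 76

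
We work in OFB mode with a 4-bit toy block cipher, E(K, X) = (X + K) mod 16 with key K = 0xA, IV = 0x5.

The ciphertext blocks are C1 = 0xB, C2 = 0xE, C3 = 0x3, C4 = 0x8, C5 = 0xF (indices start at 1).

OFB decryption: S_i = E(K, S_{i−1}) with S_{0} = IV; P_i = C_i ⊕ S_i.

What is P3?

P3 = 0x0

P1: S = E(K, 0x5) = 0xF; 0xB ⊕ 0xF = 0x4.
P2: S = E(K, 0xF) = 0x9; 0xE ⊕ 0x9 = 0x7.
P3: S = E(K, 0x9) = 0x3; 0x3 ⊕ 0x3 = 0x0.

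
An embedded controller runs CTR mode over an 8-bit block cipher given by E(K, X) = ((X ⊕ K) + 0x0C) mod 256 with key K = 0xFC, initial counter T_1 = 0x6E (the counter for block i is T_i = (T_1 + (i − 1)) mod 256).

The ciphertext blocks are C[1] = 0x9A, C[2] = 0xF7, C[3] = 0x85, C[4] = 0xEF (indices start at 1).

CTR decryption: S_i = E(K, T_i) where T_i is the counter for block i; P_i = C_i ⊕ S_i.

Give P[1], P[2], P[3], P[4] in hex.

P[1] = 0x04, P[2] = 0x68, P[3] = 0x1D, P[4] = 0x76

P[1]: T = 0x6E, S = E(K, T) = 0x9E; 0x9A ⊕ 0x9E = 0x04.
P[2]: T = 0x6F, S = E(K, T) = 0x9F; 0xF7 ⊕ 0x9F = 0x68.
P[3]: T = 0x70, S = E(K, T) = 0x98; 0x85 ⊕ 0x98 = 0x1D.
P[4]: T = 0x71, S = E(K, T) = 0x99; 0xEF ⊕ 0x99 = 0x76.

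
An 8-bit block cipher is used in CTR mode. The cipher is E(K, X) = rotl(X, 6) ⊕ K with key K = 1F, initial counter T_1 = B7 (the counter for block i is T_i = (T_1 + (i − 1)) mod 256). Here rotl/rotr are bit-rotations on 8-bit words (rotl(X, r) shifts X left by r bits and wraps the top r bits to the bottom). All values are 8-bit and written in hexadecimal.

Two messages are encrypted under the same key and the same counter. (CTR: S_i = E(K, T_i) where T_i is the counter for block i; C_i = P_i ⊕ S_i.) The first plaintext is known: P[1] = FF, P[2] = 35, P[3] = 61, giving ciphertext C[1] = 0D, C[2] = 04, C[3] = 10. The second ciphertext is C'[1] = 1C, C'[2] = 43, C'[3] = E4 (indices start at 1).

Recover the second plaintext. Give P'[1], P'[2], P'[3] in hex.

P'[1] = EE, P'[2] = 72, P'[3] = 95

In CTR with a reused counter, both messages share the same keystream S_i, so C_i ⊕ C'_i = P_i ⊕ P'_i and thus P'_i = P_i ⊕ C_i ⊕ C'_i.
P'[1]: FF ⊕ 0D ⊕ 1C = EE.
P'[2]: 35 ⊕ 04 ⊕ 43 = 72.
P'[3]: 61 ⊕ 10 ⊕ E4 = 95.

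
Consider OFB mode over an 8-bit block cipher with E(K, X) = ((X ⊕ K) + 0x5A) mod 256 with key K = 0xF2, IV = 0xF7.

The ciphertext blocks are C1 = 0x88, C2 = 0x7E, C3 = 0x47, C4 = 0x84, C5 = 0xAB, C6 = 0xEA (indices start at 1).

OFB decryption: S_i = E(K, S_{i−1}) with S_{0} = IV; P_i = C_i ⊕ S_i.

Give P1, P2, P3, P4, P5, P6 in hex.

P1: S = E(K, 0xF7) = 0x5F; 0x88 ⊕ 0x5F = 0xD7.
P2: S = E(K, 0x5F) = 0x07; 0x7E ⊕ 0x07 = 0x79.
P3: S = E(K, 0x07) = 0x4F; 0x47 ⊕ 0x4F = 0x08.
P4: S = E(K, 0x4F) = 0x17; 0x84 ⊕ 0x17 = 0x93.
P5: S = E(K, 0x17) = 0x3F; 0xAB ⊕ 0x3F = 0x94.
P6: S = E(K, 0x3F) = 0x27; 0xEA ⊕ 0x27 = 0xCD.

P1 = 0xD7, P2 = 0x79, P3 = 0x08, P4 = 0x93, P5 = 0x94, P6 = 0xCD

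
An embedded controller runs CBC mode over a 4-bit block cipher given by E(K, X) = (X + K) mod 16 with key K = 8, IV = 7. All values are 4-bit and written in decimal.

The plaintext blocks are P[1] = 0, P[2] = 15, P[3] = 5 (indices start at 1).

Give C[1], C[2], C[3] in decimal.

CBC encryption: C_i = E(K, P_i ⊕ C_{i−1}), with C_{0} = IV.
C[1]: P[1] ⊕ 7 = 7; E(K, 7) = 15.
C[2]: P[2] ⊕ 15 = 0; E(K, 0) = 8.
C[3]: P[3] ⊕ 8 = 13; E(K, 13) = 5.

C[1] = 15, C[2] = 8, C[3] = 5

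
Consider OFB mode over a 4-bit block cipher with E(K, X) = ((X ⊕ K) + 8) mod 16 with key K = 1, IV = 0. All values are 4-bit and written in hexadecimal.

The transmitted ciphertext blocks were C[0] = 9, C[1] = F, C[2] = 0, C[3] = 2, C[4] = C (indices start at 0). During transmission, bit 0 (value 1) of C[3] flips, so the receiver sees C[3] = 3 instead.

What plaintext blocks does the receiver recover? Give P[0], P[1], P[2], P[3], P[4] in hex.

P[0] = 0, P[1] = F, P[2] = 9, P[3] = 3, P[4] = 5

OFB decryption: S_i = E(K, S_{i−1}) with S_{−1} = IV; P_i = C_i ⊕ S_i.
Only C[3] changed, to 3. In OFB, a change in C_i flips the same bit in P_i only; the keystream is unaffected. Decrypting the received ciphertext:
P[0]: S = E(K, 0) = 9; 9 ⊕ 9 = 0.
P[1]: S = E(K, 9) = 0; F ⊕ 0 = F.
P[2]: S = E(K, 0) = 9; 0 ⊕ 9 = 9.
P[3]: S = E(K, 9) = 0; 3 ⊕ 0 = 3.
P[4]: S = E(K, 0) = 9; C ⊕ 9 = 5.
Blocks that differ from the original plaintext: P[3].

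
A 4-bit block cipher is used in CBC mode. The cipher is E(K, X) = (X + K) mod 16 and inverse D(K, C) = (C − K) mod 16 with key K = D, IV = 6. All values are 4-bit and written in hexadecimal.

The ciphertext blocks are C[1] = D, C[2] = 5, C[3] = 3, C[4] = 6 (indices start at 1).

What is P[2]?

P[2] = 5

CBC decryption: P_i = D(K, C_i) ⊕ C_{i−1}, with C_{0} = IV.
P[2]: D(K, 5) = 8; 8 ⊕ D = 5.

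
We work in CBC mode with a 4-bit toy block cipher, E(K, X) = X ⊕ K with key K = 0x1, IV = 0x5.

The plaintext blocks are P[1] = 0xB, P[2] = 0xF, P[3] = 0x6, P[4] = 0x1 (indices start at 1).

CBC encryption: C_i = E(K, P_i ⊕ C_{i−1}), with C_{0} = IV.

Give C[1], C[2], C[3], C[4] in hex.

C[1]: P[1] ⊕ 0x5 = 0xE; E(K, 0xE) = 0xF.
C[2]: P[2] ⊕ 0xF = 0x0; E(K, 0x0) = 0x1.
C[3]: P[3] ⊕ 0x1 = 0x7; E(K, 0x7) = 0x6.
C[4]: P[4] ⊕ 0x6 = 0x7; E(K, 0x7) = 0x6.

C[1] = 0xF, C[2] = 0x1, C[3] = 0x6, C[4] = 0x6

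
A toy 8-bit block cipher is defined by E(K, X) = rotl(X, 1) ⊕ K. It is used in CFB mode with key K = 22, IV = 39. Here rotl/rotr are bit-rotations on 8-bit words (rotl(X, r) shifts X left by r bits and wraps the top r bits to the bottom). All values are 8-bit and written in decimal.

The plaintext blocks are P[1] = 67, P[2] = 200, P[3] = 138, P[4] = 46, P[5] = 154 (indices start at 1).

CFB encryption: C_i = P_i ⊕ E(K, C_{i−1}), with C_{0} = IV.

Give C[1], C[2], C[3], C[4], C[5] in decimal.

C[1]: E(K, 39) = 88; 67 ⊕ 88 = 27.
C[2]: E(K, 27) = 32; 200 ⊕ 32 = 232.
C[3]: E(K, 232) = 199; 138 ⊕ 199 = 77.
C[4]: E(K, 77) = 140; 46 ⊕ 140 = 162.
C[5]: E(K, 162) = 83; 154 ⊕ 83 = 201.

C[1] = 27, C[2] = 232, C[3] = 77, C[4] = 162, C[5] = 201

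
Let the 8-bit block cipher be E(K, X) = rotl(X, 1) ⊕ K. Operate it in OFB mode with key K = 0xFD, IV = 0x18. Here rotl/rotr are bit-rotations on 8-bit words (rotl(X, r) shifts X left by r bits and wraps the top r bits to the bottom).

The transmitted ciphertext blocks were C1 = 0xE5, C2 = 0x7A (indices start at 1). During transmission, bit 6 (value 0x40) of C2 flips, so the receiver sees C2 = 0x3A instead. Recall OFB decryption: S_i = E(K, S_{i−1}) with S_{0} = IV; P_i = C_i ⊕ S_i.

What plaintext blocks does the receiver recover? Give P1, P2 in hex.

P1 = 0x28, P2 = 0x5C

Only C2 changed, to 0x3A. In OFB, a change in C_i flips the same bit in P_i only; the keystream is unaffected. Decrypting the received ciphertext:
P1: S = E(K, 0x18) = 0xCD; 0xE5 ⊕ 0xCD = 0x28.
P2: S = E(K, 0xCD) = 0x66; 0x3A ⊕ 0x66 = 0x5C.
Blocks that differ from the original plaintext: P2.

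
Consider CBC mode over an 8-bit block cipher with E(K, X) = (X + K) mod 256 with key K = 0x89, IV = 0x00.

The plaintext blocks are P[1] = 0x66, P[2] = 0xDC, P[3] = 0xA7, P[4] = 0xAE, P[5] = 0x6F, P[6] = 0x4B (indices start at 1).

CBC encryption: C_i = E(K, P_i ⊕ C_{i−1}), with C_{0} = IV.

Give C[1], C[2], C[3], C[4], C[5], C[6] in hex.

C[1]: P[1] ⊕ 0x00 = 0x66; E(K, 0x66) = 0xEF.
C[2]: P[2] ⊕ 0xEF = 0x33; E(K, 0x33) = 0xBC.
C[3]: P[3] ⊕ 0xBC = 0x1B; E(K, 0x1B) = 0xA4.
C[4]: P[4] ⊕ 0xA4 = 0x0A; E(K, 0x0A) = 0x93.
C[5]: P[5] ⊕ 0x93 = 0xFC; E(K, 0xFC) = 0x85.
C[6]: P[6] ⊕ 0x85 = 0xCE; E(K, 0xCE) = 0x57.

C[1] = 0xEF, C[2] = 0xBC, C[3] = 0xA4, C[4] = 0x93, C[5] = 0x85, C[6] = 0x57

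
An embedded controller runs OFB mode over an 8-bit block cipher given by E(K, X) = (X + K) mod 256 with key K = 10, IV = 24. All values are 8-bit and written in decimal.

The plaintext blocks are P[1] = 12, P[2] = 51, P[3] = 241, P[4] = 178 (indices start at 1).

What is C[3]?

C[3] = 199

OFB encryption: S_i = E(K, S_{i−1}) with S_{0} = IV; C_i = P_i ⊕ S_i.
C[1]: S = E(K, 24) = 34; 12 ⊕ 34 = 46.
C[2]: S = E(K, 34) = 44; 51 ⊕ 44 = 31.
C[3]: S = E(K, 44) = 54; 241 ⊕ 54 = 199.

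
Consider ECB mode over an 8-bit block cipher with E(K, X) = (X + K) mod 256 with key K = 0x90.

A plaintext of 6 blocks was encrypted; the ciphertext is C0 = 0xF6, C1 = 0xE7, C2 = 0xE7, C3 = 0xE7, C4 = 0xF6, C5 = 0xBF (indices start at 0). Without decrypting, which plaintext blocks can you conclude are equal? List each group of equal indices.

ECB encrypts each block independently with the same key, so equal ciphertext blocks imply equal plaintext blocks.
C0 = C4 = 0xF6, so P0 = P4.
C1 = C2 = C3 = 0xE7, so P1 = P2 = P3.

P0 = P4; P1 = P2 = P3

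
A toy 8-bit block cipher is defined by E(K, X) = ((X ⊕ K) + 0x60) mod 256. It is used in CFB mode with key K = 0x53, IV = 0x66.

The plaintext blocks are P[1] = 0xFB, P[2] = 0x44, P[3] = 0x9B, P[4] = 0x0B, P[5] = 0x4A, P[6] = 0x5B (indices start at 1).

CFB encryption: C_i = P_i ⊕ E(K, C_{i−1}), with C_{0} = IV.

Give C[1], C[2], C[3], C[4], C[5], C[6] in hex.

C[1] = 0x6E, C[2] = 0xD9, C[3] = 0x71, C[4] = 0x89, C[5] = 0x70, C[6] = 0xD8

C[1]: E(K, 0x66) = 0x95; 0xFB ⊕ 0x95 = 0x6E.
C[2]: E(K, 0x6E) = 0x9D; 0x44 ⊕ 0x9D = 0xD9.
C[3]: E(K, 0xD9) = 0xEA; 0x9B ⊕ 0xEA = 0x71.
C[4]: E(K, 0x71) = 0x82; 0x0B ⊕ 0x82 = 0x89.
C[5]: E(K, 0x89) = 0x3A; 0x4A ⊕ 0x3A = 0x70.
C[6]: E(K, 0x70) = 0x83; 0x5B ⊕ 0x83 = 0xD8.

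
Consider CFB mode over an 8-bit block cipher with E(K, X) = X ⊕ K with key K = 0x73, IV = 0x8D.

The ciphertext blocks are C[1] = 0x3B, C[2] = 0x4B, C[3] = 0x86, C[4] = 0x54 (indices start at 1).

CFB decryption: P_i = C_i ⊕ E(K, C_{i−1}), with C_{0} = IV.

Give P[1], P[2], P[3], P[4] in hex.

P[1] = 0xC5, P[2] = 0x03, P[3] = 0xBE, P[4] = 0xA1

P[1]: E(K, 0x8D) = 0xFE; 0x3B ⊕ 0xFE = 0xC5.
P[2]: E(K, 0x3B) = 0x48; 0x4B ⊕ 0x48 = 0x03.
P[3]: E(K, 0x4B) = 0x38; 0x86 ⊕ 0x38 = 0xBE.
P[4]: E(K, 0x86) = 0xF5; 0x54 ⊕ 0xF5 = 0xA1.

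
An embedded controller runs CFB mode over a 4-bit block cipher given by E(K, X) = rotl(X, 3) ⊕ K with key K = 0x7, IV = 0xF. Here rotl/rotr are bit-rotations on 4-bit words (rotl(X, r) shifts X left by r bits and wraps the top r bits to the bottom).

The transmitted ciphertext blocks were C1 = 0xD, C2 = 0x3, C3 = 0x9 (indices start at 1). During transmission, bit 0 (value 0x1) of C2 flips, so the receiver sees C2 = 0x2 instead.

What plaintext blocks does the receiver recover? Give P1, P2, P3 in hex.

CFB decryption: P_i = C_i ⊕ E(K, C_{i−1}), with C_{0} = IV.
Only C2 changed, to 0x2. In CFB, a change in C_i flips the same bit in P_i and garbles P_{i+1}. Decrypting the received ciphertext:
P1: E(K, 0xF) = 0x8; 0xD ⊕ 0x8 = 0x5.
P2: E(K, 0xD) = 0x9; 0x2 ⊕ 0x9 = 0xB.
P3: E(K, 0x2) = 0x6; 0x9 ⊕ 0x6 = 0xF.
Blocks that differ from the original plaintext: P2, P3.

P1 = 0x5, P2 = 0xB, P3 = 0xF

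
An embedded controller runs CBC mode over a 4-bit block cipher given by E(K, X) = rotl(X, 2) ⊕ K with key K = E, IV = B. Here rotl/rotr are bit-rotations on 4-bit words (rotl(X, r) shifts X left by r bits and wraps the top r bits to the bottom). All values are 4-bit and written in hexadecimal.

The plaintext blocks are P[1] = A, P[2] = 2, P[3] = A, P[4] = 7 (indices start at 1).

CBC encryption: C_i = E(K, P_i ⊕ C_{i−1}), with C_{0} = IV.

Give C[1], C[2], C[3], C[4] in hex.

C[1]: P[1] ⊕ B = 1; E(K, 1) = A.
C[2]: P[2] ⊕ A = 8; E(K, 8) = C.
C[3]: P[3] ⊕ C = 6; E(K, 6) = 7.
C[4]: P[4] ⊕ 7 = 0; E(K, 0) = E.

C[1] = A, C[2] = C, C[3] = 7, C[4] = E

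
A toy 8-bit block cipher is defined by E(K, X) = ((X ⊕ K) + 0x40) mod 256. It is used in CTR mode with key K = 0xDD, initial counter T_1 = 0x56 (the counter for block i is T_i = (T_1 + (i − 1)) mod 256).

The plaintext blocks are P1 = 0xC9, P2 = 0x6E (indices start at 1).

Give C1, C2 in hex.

C1 = 0x02, C2 = 0xA4

CTR encryption: S_i = E(K, T_i) where T_i is the counter for block i; C_i = P_i ⊕ S_i.
C1: T = 0x56, S = E(K, T) = 0xCB; 0xC9 ⊕ 0xCB = 0x02.
C2: T = 0x57, S = E(K, T) = 0xCA; 0x6E ⊕ 0xCA = 0xA4.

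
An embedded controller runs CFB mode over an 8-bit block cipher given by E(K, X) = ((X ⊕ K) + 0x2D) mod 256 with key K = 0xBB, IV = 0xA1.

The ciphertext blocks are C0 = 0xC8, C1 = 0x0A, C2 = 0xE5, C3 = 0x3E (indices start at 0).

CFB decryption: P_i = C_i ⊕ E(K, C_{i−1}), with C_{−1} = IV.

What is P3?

P3: E(K, 0xE5) = 0x8B; 0x3E ⊕ 0x8B = 0xB5.

P3 = 0xB5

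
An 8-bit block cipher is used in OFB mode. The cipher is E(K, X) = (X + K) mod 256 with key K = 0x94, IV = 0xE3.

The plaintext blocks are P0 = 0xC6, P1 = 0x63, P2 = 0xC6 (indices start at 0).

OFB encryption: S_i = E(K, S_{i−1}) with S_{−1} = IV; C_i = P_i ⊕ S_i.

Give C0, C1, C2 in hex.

C0: S = E(K, 0xE3) = 0x77; 0xC6 ⊕ 0x77 = 0xB1.
C1: S = E(K, 0x77) = 0x0B; 0x63 ⊕ 0x0B = 0x68.
C2: S = E(K, 0x0B) = 0x9F; 0xC6 ⊕ 0x9F = 0x59.

C0 = 0xB1, C1 = 0x68, C2 = 0x59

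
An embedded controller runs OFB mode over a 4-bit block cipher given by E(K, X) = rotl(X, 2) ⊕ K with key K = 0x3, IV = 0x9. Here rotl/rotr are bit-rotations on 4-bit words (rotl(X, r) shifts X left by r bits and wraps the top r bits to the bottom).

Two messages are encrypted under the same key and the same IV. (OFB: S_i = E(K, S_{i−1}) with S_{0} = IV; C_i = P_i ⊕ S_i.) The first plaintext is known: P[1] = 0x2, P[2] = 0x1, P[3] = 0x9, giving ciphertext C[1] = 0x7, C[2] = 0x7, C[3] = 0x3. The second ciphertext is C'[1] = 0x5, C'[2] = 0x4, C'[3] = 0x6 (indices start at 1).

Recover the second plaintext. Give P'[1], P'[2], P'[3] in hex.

P'[1] = 0x0, P'[2] = 0x2, P'[3] = 0xC

In OFB with a reused IV, both messages share the same keystream S_i, so C_i ⊕ C'_i = P_i ⊕ P'_i and thus P'_i = P_i ⊕ C_i ⊕ C'_i.
P'[1]: 0x2 ⊕ 0x7 ⊕ 0x5 = 0x0.
P'[2]: 0x1 ⊕ 0x7 ⊕ 0x4 = 0x2.
P'[3]: 0x9 ⊕ 0x3 ⊕ 0x6 = 0xC.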